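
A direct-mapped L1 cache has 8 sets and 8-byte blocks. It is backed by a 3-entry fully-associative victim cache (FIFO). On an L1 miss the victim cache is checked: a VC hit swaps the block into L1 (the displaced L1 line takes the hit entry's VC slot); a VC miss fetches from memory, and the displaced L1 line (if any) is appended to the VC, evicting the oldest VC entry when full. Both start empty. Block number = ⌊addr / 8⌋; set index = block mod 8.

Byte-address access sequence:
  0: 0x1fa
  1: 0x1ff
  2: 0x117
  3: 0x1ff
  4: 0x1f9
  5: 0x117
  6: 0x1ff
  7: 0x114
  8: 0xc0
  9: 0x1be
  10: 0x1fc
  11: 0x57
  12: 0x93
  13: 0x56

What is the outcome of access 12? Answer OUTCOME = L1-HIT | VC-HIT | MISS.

OUTCOME = MISS

  [0] addr=0x1fa blk=63 s=7: MISS | VC []
  [1] addr=0x1ff blk=63 s=7: L1-HIT | VC []
  [2] addr=0x117 blk=34 s=2: MISS | VC []
  [3] addr=0x1ff blk=63 s=7: L1-HIT | VC []
  [4] addr=0x1f9 blk=63 s=7: L1-HIT | VC []
  [5] addr=0x117 blk=34 s=2: L1-HIT | VC []
  [6] addr=0x1ff blk=63 s=7: L1-HIT | VC []
  [7] addr=0x114 blk=34 s=2: L1-HIT | VC []
  [8] addr=0xc0 blk=24 s=0: MISS | VC []
  [9] addr=0x1be blk=55 s=7: MISS | VC [63]
  [10] addr=0x1fc blk=63 s=7: VC-HIT | VC [55]
  [11] addr=0x57 blk=10 s=2: MISS | VC [55, 34]
  [12] addr=0x93 blk=18 s=2: MISS | VC [55, 34, 10]
  [13] addr=0x56 blk=10 s=2: VC-HIT | VC [55, 34, 18]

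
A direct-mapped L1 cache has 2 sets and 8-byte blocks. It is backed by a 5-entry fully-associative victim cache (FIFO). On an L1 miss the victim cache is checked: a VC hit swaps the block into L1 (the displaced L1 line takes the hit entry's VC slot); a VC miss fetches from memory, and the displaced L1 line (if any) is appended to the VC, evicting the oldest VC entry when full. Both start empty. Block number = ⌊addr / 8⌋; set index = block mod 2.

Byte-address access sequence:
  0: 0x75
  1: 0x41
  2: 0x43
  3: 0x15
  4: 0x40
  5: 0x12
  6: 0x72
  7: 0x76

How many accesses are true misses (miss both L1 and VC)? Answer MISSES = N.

MISSES = 3

#0 0x75→b14/s0 MISS; vc=[]
#1 0x41→b8/s0 MISS; vc=[14]
#2 0x43→b8/s0 L1-HIT; vc=[14]
#3 0x15→b2/s0 MISS; vc=[14,8]
#4 0x40→b8/s0 VC-HIT; vc=[14,2]
#5 0x12→b2/s0 VC-HIT; vc=[14,8]
#6 0x72→b14/s0 VC-HIT; vc=[2,8]
#7 0x76→b14/s0 L1-HIT; vc=[2,8]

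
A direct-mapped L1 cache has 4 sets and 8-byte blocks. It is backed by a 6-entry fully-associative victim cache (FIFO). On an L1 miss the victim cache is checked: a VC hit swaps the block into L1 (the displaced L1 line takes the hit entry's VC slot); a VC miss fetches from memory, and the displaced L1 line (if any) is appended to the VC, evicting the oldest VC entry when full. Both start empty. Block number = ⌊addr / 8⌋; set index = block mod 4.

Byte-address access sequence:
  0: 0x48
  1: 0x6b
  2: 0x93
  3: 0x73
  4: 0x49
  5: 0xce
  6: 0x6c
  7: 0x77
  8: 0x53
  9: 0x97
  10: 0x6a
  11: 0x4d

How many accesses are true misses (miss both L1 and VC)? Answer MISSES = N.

0: 0x48 (blk 9, set 1) → MISS  vc=[]
1: 0x6b (blk 13, set 1) → MISS  vc=[9]
2: 0x93 (blk 18, set 2) → MISS  vc=[9]
3: 0x73 (blk 14, set 2) → MISS  vc=[9, 18]
4: 0x49 (blk 9, set 1) → VC-HIT  vc=[13, 18]
5: 0xce (blk 25, set 1) → MISS  vc=[13, 18, 9]
6: 0x6c (blk 13, set 1) → VC-HIT  vc=[25, 18, 9]
7: 0x77 (blk 14, set 2) → L1-HIT  vc=[25, 18, 9]
8: 0x53 (blk 10, set 2) → MISS  vc=[25, 18, 9, 14]
9: 0x97 (blk 18, set 2) → VC-HIT  vc=[25, 10, 9, 14]
10: 0x6a (blk 13, set 1) → L1-HIT  vc=[25, 10, 9, 14]
11: 0x4d (blk 9, set 1) → VC-HIT  vc=[25, 10, 13, 14]

MISSES = 6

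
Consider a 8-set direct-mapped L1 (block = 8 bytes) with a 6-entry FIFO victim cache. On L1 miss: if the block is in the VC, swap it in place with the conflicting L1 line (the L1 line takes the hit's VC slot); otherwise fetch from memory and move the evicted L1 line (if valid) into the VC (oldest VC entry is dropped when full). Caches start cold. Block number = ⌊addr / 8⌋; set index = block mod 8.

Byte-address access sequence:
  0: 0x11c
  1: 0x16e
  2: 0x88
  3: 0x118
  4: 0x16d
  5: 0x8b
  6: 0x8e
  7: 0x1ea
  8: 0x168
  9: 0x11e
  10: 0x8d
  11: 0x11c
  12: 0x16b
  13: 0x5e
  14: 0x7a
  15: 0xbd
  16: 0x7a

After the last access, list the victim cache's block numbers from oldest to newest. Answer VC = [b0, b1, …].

  [0] addr=0x11c blk=35 s=3: MISS | VC []
  [1] addr=0x16e blk=45 s=5: MISS | VC []
  [2] addr=0x88 blk=17 s=1: MISS | VC []
  [3] addr=0x118 blk=35 s=3: L1-HIT | VC []
  [4] addr=0x16d blk=45 s=5: L1-HIT | VC []
  [5] addr=0x8b blk=17 s=1: L1-HIT | VC []
  [6] addr=0x8e blk=17 s=1: L1-HIT | VC []
  [7] addr=0x1ea blk=61 s=5: MISS | VC [45]
  [8] addr=0x168 blk=45 s=5: VC-HIT | VC [61]
  [9] addr=0x11e blk=35 s=3: L1-HIT | VC [61]
  [10] addr=0x8d blk=17 s=1: L1-HIT | VC [61]
  [11] addr=0x11c blk=35 s=3: L1-HIT | VC [61]
  [12] addr=0x16b blk=45 s=5: L1-HIT | VC [61]
  [13] addr=0x5e blk=11 s=3: MISS | VC [61, 35]
  [14] addr=0x7a blk=15 s=7: MISS | VC [61, 35]
  [15] addr=0xbd blk=23 s=7: MISS | VC [61, 35, 15]
  [16] addr=0x7a blk=15 s=7: VC-HIT | VC [61, 35, 23]

VC = [61, 35, 23]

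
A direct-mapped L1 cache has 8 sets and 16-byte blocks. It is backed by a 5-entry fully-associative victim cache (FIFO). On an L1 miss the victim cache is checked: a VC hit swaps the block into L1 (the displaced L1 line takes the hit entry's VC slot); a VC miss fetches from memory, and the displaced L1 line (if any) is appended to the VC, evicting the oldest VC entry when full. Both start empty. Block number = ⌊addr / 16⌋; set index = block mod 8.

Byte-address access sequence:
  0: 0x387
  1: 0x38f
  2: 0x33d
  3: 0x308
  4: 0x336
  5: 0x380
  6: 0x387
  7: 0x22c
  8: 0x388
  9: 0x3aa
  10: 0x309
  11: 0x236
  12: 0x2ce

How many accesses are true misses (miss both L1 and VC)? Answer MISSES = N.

MISSES = 7

  [0] addr=0x387 blk=56 s=0: MISS | VC []
  [1] addr=0x38f blk=56 s=0: L1-HIT | VC []
  [2] addr=0x33d blk=51 s=3: MISS | VC []
  [3] addr=0x308 blk=48 s=0: MISS | VC [56]
  [4] addr=0x336 blk=51 s=3: L1-HIT | VC [56]
  [5] addr=0x380 blk=56 s=0: VC-HIT | VC [48]
  [6] addr=0x387 blk=56 s=0: L1-HIT | VC [48]
  [7] addr=0x22c blk=34 s=2: MISS | VC [48]
  [8] addr=0x388 blk=56 s=0: L1-HIT | VC [48]
  [9] addr=0x3aa blk=58 s=2: MISS | VC [48, 34]
  [10] addr=0x309 blk=48 s=0: VC-HIT | VC [56, 34]
  [11] addr=0x236 blk=35 s=3: MISS | VC [56, 34, 51]
  [12] addr=0x2ce blk=44 s=4: MISS | VC [56, 34, 51]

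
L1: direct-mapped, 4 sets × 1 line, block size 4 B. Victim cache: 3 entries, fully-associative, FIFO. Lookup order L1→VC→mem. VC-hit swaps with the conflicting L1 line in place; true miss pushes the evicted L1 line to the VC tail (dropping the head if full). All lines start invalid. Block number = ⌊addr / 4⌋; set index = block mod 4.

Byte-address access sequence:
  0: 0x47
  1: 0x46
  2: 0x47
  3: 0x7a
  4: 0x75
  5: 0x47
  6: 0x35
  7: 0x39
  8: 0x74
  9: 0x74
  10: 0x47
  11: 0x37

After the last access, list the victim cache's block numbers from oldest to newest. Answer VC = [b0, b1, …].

  [0] addr=0x47 blk=17 s=1: MISS | VC []
  [1] addr=0x46 blk=17 s=1: L1-HIT | VC []
  [2] addr=0x47 blk=17 s=1: L1-HIT | VC []
  [3] addr=0x7a blk=30 s=2: MISS | VC []
  [4] addr=0x75 blk=29 s=1: MISS | VC [17]
  [5] addr=0x47 blk=17 s=1: VC-HIT | VC [29]
  [6] addr=0x35 blk=13 s=1: MISS | VC [29, 17]
  [7] addr=0x39 blk=14 s=2: MISS | VC [29, 17, 30]
  [8] addr=0x74 blk=29 s=1: VC-HIT | VC [13, 17, 30]
  [9] addr=0x74 blk=29 s=1: L1-HIT | VC [13, 17, 30]
  [10] addr=0x47 blk=17 s=1: VC-HIT | VC [13, 29, 30]
  [11] addr=0x37 blk=13 s=1: VC-HIT | VC [17, 29, 30]

VC = [17, 29, 30]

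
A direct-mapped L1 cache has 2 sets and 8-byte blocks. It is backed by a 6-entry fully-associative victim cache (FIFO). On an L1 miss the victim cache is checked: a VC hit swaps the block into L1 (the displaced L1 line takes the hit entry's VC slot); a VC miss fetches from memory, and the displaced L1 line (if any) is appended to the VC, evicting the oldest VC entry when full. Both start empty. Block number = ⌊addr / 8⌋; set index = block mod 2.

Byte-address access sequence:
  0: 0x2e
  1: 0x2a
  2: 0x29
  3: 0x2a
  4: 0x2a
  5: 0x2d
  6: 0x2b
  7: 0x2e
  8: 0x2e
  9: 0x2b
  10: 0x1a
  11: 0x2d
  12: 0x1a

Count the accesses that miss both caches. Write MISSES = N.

MISSES = 2

#0 0x2e→b5/s1 MISS; vc=[]
#1 0x2a→b5/s1 L1-HIT; vc=[]
#2 0x29→b5/s1 L1-HIT; vc=[]
#3 0x2a→b5/s1 L1-HIT; vc=[]
#4 0x2a→b5/s1 L1-HIT; vc=[]
#5 0x2d→b5/s1 L1-HIT; vc=[]
#6 0x2b→b5/s1 L1-HIT; vc=[]
#7 0x2e→b5/s1 L1-HIT; vc=[]
#8 0x2e→b5/s1 L1-HIT; vc=[]
#9 0x2b→b5/s1 L1-HIT; vc=[]
#10 0x1a→b3/s1 MISS; vc=[5]
#11 0x2d→b5/s1 VC-HIT; vc=[3]
#12 0x1a→b3/s1 VC-HIT; vc=[5]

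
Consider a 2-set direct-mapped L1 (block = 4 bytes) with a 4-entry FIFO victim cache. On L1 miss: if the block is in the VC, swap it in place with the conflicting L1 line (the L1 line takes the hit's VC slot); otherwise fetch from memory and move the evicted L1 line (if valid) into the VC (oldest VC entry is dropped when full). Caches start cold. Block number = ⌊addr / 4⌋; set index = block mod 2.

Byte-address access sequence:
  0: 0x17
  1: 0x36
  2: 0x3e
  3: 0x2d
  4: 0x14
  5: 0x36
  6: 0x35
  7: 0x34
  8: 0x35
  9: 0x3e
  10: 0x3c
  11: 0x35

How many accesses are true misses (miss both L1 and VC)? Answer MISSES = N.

0: 0x17 (blk 5, set 1) → MISS  vc=[]
1: 0x36 (blk 13, set 1) → MISS  vc=[5]
2: 0x3e (blk 15, set 1) → MISS  vc=[5, 13]
3: 0x2d (blk 11, set 1) → MISS  vc=[5, 13, 15]
4: 0x14 (blk 5, set 1) → VC-HIT  vc=[11, 13, 15]
5: 0x36 (blk 13, set 1) → VC-HIT  vc=[11, 5, 15]
6: 0x35 (blk 13, set 1) → L1-HIT  vc=[11, 5, 15]
7: 0x34 (blk 13, set 1) → L1-HIT  vc=[11, 5, 15]
8: 0x35 (blk 13, set 1) → L1-HIT  vc=[11, 5, 15]
9: 0x3e (blk 15, set 1) → VC-HIT  vc=[11, 5, 13]
10: 0x3c (blk 15, set 1) → L1-HIT  vc=[11, 5, 13]
11: 0x35 (blk 13, set 1) → VC-HIT  vc=[11, 5, 15]

MISSES = 4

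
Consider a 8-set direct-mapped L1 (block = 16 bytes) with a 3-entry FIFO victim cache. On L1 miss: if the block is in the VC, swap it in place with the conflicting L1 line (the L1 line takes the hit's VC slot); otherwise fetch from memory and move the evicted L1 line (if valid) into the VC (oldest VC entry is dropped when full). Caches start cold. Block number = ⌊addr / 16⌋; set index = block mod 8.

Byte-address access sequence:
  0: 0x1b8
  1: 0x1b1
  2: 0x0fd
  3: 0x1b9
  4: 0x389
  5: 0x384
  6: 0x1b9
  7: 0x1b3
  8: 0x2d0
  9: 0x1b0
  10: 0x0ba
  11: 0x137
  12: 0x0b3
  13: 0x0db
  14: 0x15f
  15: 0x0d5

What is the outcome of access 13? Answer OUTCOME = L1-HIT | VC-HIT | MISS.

  [0] addr=0x1b8 blk=27 s=3: MISS | VC []
  [1] addr=0x1b1 blk=27 s=3: L1-HIT | VC []
  [2] addr=0xfd blk=15 s=7: MISS | VC []
  [3] addr=0x1b9 blk=27 s=3: L1-HIT | VC []
  [4] addr=0x389 blk=56 s=0: MISS | VC []
  [5] addr=0x384 blk=56 s=0: L1-HIT | VC []
  [6] addr=0x1b9 blk=27 s=3: L1-HIT | VC []
  [7] addr=0x1b3 blk=27 s=3: L1-HIT | VC []
  [8] addr=0x2d0 blk=45 s=5: MISS | VC []
  [9] addr=0x1b0 blk=27 s=3: L1-HIT | VC []
  [10] addr=0xba blk=11 s=3: MISS | VC [27]
  [11] addr=0x137 blk=19 s=3: MISS | VC [27, 11]
  [12] addr=0xb3 blk=11 s=3: VC-HIT | VC [27, 19]
  [13] addr=0xdb blk=13 s=5: MISS | VC [27, 19, 45]
  [14] addr=0x15f blk=21 s=5: MISS | VC [19, 45, 13]
  [15] addr=0xd5 blk=13 s=5: VC-HIT | VC [19, 45, 21]

OUTCOME = MISS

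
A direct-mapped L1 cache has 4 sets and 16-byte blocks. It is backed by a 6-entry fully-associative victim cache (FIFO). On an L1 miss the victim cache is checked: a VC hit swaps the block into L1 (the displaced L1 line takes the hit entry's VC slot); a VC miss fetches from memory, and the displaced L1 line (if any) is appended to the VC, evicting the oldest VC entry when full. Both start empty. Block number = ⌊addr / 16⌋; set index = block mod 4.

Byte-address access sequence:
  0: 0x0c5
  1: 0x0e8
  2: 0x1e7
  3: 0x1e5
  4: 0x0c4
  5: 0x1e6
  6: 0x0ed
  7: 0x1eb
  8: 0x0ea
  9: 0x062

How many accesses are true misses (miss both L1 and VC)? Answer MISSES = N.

MISSES = 4

0: 0xc5 (blk 12, set 0) → MISS  vc=[]
1: 0xe8 (blk 14, set 2) → MISS  vc=[]
2: 0x1e7 (blk 30, set 2) → MISS  vc=[14]
3: 0x1e5 (blk 30, set 2) → L1-HIT  vc=[14]
4: 0xc4 (blk 12, set 0) → L1-HIT  vc=[14]
5: 0x1e6 (blk 30, set 2) → L1-HIT  vc=[14]
6: 0xed (blk 14, set 2) → VC-HIT  vc=[30]
7: 0x1eb (blk 30, set 2) → VC-HIT  vc=[14]
8: 0xea (blk 14, set 2) → VC-HIT  vc=[30]
9: 0x62 (blk 6, set 2) → MISS  vc=[30, 14]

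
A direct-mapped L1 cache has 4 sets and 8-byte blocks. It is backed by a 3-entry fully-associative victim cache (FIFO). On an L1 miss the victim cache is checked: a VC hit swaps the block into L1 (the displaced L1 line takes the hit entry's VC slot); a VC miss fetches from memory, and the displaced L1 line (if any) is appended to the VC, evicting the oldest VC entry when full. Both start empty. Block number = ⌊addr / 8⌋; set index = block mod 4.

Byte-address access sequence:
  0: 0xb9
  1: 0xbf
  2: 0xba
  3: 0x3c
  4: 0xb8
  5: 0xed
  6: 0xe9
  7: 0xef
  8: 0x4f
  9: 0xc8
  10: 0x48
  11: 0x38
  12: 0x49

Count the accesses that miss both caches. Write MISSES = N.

#0 0xb9→b23/s3 MISS; vc=[]
#1 0xbf→b23/s3 L1-HIT; vc=[]
#2 0xba→b23/s3 L1-HIT; vc=[]
#3 0x3c→b7/s3 MISS; vc=[23]
#4 0xb8→b23/s3 VC-HIT; vc=[7]
#5 0xed→b29/s1 MISS; vc=[7]
#6 0xe9→b29/s1 L1-HIT; vc=[7]
#7 0xef→b29/s1 L1-HIT; vc=[7]
#8 0x4f→b9/s1 MISS; vc=[7,29]
#9 0xc8→b25/s1 MISS; vc=[7,29,9]
#10 0x48→b9/s1 VC-HIT; vc=[7,29,25]
#11 0x38→b7/s3 VC-HIT; vc=[23,29,25]
#12 0x49→b9/s1 L1-HIT; vc=[23,29,25]

MISSES = 5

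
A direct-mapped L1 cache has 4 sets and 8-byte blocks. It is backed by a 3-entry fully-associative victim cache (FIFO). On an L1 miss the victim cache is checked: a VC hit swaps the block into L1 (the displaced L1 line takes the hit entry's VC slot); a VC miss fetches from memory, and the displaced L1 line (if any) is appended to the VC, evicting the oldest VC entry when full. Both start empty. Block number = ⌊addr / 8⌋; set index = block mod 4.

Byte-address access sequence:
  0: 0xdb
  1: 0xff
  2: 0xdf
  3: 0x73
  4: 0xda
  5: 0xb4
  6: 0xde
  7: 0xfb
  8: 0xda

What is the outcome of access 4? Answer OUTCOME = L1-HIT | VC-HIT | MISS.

0: 0xdb (blk 27, set 3) → MISS  vc=[]
1: 0xff (blk 31, set 3) → MISS  vc=[27]
2: 0xdf (blk 27, set 3) → VC-HIT  vc=[31]
3: 0x73 (blk 14, set 2) → MISS  vc=[31]
4: 0xda (blk 27, set 3) → L1-HIT  vc=[31]
5: 0xb4 (blk 22, set 2) → MISS  vc=[31, 14]
6: 0xde (blk 27, set 3) → L1-HIT  vc=[31, 14]
7: 0xfb (blk 31, set 3) → VC-HIT  vc=[27, 14]
8: 0xda (blk 27, set 3) → VC-HIT  vc=[31, 14]

OUTCOME = L1-HIT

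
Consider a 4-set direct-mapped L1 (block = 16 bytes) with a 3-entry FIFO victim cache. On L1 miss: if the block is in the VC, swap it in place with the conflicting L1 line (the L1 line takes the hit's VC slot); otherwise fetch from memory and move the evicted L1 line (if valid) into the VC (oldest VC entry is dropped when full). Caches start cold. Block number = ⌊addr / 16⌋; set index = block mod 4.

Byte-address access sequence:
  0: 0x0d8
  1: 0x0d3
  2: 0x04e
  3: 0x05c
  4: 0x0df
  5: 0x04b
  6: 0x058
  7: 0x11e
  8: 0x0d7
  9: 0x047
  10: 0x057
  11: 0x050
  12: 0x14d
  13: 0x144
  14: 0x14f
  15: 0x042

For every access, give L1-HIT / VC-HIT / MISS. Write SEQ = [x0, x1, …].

SEQ = [MISS, L1-HIT, MISS, MISS, VC-HIT, L1-HIT, VC-HIT, MISS, VC-HIT, L1-HIT, VC-HIT, L1-HIT, MISS, L1-HIT, L1-HIT, VC-HIT]

0: 0xd8 (blk 13, set 1) → MISS  vc=[]
1: 0xd3 (blk 13, set 1) → L1-HIT  vc=[]
2: 0x4e (blk 4, set 0) → MISS  vc=[]
3: 0x5c (blk 5, set 1) → MISS  vc=[13]
4: 0xdf (blk 13, set 1) → VC-HIT  vc=[5]
5: 0x4b (blk 4, set 0) → L1-HIT  vc=[5]
6: 0x58 (blk 5, set 1) → VC-HIT  vc=[13]
7: 0x11e (blk 17, set 1) → MISS  vc=[13, 5]
8: 0xd7 (blk 13, set 1) → VC-HIT  vc=[17, 5]
9: 0x47 (blk 4, set 0) → L1-HIT  vc=[17, 5]
10: 0x57 (blk 5, set 1) → VC-HIT  vc=[17, 13]
11: 0x50 (blk 5, set 1) → L1-HIT  vc=[17, 13]
12: 0x14d (blk 20, set 0) → MISS  vc=[17, 13, 4]
13: 0x144 (blk 20, set 0) → L1-HIT  vc=[17, 13, 4]
14: 0x14f (blk 20, set 0) → L1-HIT  vc=[17, 13, 4]
15: 0x42 (blk 4, set 0) → VC-HIT  vc=[17, 13, 20]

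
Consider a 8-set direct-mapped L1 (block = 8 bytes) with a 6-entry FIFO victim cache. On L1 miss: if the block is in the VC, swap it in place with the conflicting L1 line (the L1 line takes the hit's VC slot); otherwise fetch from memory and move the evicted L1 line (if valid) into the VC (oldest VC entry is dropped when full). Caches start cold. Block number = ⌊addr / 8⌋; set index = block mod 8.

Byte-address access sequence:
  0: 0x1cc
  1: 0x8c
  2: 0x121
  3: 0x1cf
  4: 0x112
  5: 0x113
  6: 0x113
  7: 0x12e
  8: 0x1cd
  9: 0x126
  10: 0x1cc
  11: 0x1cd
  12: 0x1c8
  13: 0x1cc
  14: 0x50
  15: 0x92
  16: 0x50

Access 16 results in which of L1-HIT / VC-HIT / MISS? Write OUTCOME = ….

0: 0x1cc (blk 57, set 1) → MISS  vc=[]
1: 0x8c (blk 17, set 1) → MISS  vc=[57]
2: 0x121 (blk 36, set 4) → MISS  vc=[57]
3: 0x1cf (blk 57, set 1) → VC-HIT  vc=[17]
4: 0x112 (blk 34, set 2) → MISS  vc=[17]
5: 0x113 (blk 34, set 2) → L1-HIT  vc=[17]
6: 0x113 (blk 34, set 2) → L1-HIT  vc=[17]
7: 0x12e (blk 37, set 5) → MISS  vc=[17]
8: 0x1cd (blk 57, set 1) → L1-HIT  vc=[17]
9: 0x126 (blk 36, set 4) → L1-HIT  vc=[17]
10: 0x1cc (blk 57, set 1) → L1-HIT  vc=[17]
11: 0x1cd (blk 57, set 1) → L1-HIT  vc=[17]
12: 0x1c8 (blk 57, set 1) → L1-HIT  vc=[17]
13: 0x1cc (blk 57, set 1) → L1-HIT  vc=[17]
14: 0x50 (blk 10, set 2) → MISS  vc=[17, 34]
15: 0x92 (blk 18, set 2) → MISS  vc=[17, 34, 10]
16: 0x50 (blk 10, set 2) → VC-HIT  vc=[17, 34, 18]

OUTCOME = VC-HIT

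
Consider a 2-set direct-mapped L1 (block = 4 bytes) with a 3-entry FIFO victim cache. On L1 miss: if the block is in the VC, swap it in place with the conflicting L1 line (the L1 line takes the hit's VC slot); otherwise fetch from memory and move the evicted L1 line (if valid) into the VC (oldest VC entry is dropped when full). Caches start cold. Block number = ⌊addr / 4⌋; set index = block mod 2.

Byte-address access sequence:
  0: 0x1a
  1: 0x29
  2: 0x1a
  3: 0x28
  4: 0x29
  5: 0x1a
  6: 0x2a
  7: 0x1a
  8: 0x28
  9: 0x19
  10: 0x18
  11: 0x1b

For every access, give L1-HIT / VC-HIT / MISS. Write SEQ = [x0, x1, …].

  [0] addr=0x1a blk=6 s=0: MISS | VC []
  [1] addr=0x29 blk=10 s=0: MISS | VC [6]
  [2] addr=0x1a blk=6 s=0: VC-HIT | VC [10]
  [3] addr=0x28 blk=10 s=0: VC-HIT | VC [6]
  [4] addr=0x29 blk=10 s=0: L1-HIT | VC [6]
  [5] addr=0x1a blk=6 s=0: VC-HIT | VC [10]
  [6] addr=0x2a blk=10 s=0: VC-HIT | VC [6]
  [7] addr=0x1a blk=6 s=0: VC-HIT | VC [10]
  [8] addr=0x28 blk=10 s=0: VC-HIT | VC [6]
  [9] addr=0x19 blk=6 s=0: VC-HIT | VC [10]
  [10] addr=0x18 blk=6 s=0: L1-HIT | VC [10]
  [11] addr=0x1b blk=6 s=0: L1-HIT | VC [10]

SEQ = [MISS, MISS, VC-HIT, VC-HIT, L1-HIT, VC-HIT, VC-HIT, VC-HIT, VC-HIT, VC-HIT, L1-HIT, L1-HIT]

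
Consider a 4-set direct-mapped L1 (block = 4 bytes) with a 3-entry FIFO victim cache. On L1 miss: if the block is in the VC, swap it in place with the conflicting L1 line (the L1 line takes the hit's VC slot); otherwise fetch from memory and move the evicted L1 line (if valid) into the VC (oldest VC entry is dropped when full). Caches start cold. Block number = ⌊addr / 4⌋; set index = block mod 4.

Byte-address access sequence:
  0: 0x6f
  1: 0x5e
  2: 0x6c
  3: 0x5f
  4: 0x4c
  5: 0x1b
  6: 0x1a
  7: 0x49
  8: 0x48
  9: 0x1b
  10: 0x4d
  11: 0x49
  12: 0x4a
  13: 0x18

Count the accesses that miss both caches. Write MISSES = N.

#0 0x6f→b27/s3 MISS; vc=[]
#1 0x5e→b23/s3 MISS; vc=[27]
#2 0x6c→b27/s3 VC-HIT; vc=[23]
#3 0x5f→b23/s3 VC-HIT; vc=[27]
#4 0x4c→b19/s3 MISS; vc=[27,23]
#5 0x1b→b6/s2 MISS; vc=[27,23]
#6 0x1a→b6/s2 L1-HIT; vc=[27,23]
#7 0x49→b18/s2 MISS; vc=[27,23,6]
#8 0x48→b18/s2 L1-HIT; vc=[27,23,6]
#9 0x1b→b6/s2 VC-HIT; vc=[27,23,18]
#10 0x4d→b19/s3 L1-HIT; vc=[27,23,18]
#11 0x49→b18/s2 VC-HIT; vc=[27,23,6]
#12 0x4a→b18/s2 L1-HIT; vc=[27,23,6]
#13 0x18→b6/s2 VC-HIT; vc=[27,23,18]

MISSES = 5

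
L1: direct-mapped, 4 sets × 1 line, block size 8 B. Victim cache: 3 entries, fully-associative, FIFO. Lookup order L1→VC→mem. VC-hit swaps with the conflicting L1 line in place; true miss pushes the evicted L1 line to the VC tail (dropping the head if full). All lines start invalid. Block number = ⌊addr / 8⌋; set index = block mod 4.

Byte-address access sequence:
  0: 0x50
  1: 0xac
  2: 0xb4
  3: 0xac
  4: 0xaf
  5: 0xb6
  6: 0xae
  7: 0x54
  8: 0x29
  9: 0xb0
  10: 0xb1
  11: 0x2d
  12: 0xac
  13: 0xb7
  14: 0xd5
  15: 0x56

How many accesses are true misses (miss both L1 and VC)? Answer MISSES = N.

MISSES = 5

#0 0x50→b10/s2 MISS; vc=[]
#1 0xac→b21/s1 MISS; vc=[]
#2 0xb4→b22/s2 MISS; vc=[10]
#3 0xac→b21/s1 L1-HIT; vc=[10]
#4 0xaf→b21/s1 L1-HIT; vc=[10]
#5 0xb6→b22/s2 L1-HIT; vc=[10]
#6 0xae→b21/s1 L1-HIT; vc=[10]
#7 0x54→b10/s2 VC-HIT; vc=[22]
#8 0x29→b5/s1 MISS; vc=[22,21]
#9 0xb0→b22/s2 VC-HIT; vc=[10,21]
#10 0xb1→b22/s2 L1-HIT; vc=[10,21]
#11 0x2d→b5/s1 L1-HIT; vc=[10,21]
#12 0xac→b21/s1 VC-HIT; vc=[10,5]
#13 0xb7→b22/s2 L1-HIT; vc=[10,5]
#14 0xd5→b26/s2 MISS; vc=[10,5,22]
#15 0x56→b10/s2 VC-HIT; vc=[26,5,22]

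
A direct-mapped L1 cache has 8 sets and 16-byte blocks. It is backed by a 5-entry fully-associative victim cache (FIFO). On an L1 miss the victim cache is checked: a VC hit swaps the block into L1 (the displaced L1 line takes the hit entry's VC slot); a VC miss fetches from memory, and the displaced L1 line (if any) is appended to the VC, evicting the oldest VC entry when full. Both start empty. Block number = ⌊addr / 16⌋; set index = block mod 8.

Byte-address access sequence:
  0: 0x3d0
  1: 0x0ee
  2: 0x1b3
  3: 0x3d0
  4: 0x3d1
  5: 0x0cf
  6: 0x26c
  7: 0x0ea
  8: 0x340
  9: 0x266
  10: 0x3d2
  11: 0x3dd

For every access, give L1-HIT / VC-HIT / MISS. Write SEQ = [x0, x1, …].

SEQ = [MISS, MISS, MISS, L1-HIT, L1-HIT, MISS, MISS, VC-HIT, MISS, VC-HIT, L1-HIT, L1-HIT]

#0 0x3d0→b61/s5 MISS; vc=[]
#1 0xee→b14/s6 MISS; vc=[]
#2 0x1b3→b27/s3 MISS; vc=[]
#3 0x3d0→b61/s5 L1-HIT; vc=[]
#4 0x3d1→b61/s5 L1-HIT; vc=[]
#5 0xcf→b12/s4 MISS; vc=[]
#6 0x26c→b38/s6 MISS; vc=[14]
#7 0xea→b14/s6 VC-HIT; vc=[38]
#8 0x340→b52/s4 MISS; vc=[38,12]
#9 0x266→b38/s6 VC-HIT; vc=[14,12]
#10 0x3d2→b61/s5 L1-HIT; vc=[14,12]
#11 0x3dd→b61/s5 L1-HIT; vc=[14,12]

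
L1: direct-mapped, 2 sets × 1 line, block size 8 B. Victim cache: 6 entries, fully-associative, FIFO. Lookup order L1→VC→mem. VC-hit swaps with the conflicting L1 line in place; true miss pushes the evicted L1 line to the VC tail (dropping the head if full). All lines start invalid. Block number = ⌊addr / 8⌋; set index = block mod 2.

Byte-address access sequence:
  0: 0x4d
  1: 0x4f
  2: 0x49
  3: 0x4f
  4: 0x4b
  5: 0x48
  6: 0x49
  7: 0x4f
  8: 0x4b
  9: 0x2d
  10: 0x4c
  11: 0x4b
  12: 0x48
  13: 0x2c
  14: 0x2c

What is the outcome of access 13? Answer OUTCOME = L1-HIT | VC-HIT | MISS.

OUTCOME = VC-HIT

#0 0x4d→b9/s1 MISS; vc=[]
#1 0x4f→b9/s1 L1-HIT; vc=[]
#2 0x49→b9/s1 L1-HIT; vc=[]
#3 0x4f→b9/s1 L1-HIT; vc=[]
#4 0x4b→b9/s1 L1-HIT; vc=[]
#5 0x48→b9/s1 L1-HIT; vc=[]
#6 0x49→b9/s1 L1-HIT; vc=[]
#7 0x4f→b9/s1 L1-HIT; vc=[]
#8 0x4b→b9/s1 L1-HIT; vc=[]
#9 0x2d→b5/s1 MISS; vc=[9]
#10 0x4c→b9/s1 VC-HIT; vc=[5]
#11 0x4b→b9/s1 L1-HIT; vc=[5]
#12 0x48→b9/s1 L1-HIT; vc=[5]
#13 0x2c→b5/s1 VC-HIT; vc=[9]
#14 0x2c→b5/s1 L1-HIT; vc=[9]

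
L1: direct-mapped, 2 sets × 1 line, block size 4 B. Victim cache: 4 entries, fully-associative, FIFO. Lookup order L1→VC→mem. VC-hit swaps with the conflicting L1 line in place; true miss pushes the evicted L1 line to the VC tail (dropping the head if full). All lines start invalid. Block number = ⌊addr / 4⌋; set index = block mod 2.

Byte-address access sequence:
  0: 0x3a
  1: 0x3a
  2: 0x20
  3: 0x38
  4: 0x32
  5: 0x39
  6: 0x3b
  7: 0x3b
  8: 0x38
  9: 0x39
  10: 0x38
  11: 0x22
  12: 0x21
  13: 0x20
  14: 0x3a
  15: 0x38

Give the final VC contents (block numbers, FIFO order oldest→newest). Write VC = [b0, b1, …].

  [0] addr=0x3a blk=14 s=0: MISS | VC []
  [1] addr=0x3a blk=14 s=0: L1-HIT | VC []
  [2] addr=0x20 blk=8 s=0: MISS | VC [14]
  [3] addr=0x38 blk=14 s=0: VC-HIT | VC [8]
  [4] addr=0x32 blk=12 s=0: MISS | VC [8, 14]
  [5] addr=0x39 blk=14 s=0: VC-HIT | VC [8, 12]
  [6] addr=0x3b blk=14 s=0: L1-HIT | VC [8, 12]
  [7] addr=0x3b blk=14 s=0: L1-HIT | VC [8, 12]
  [8] addr=0x38 blk=14 s=0: L1-HIT | VC [8, 12]
  [9] addr=0x39 blk=14 s=0: L1-HIT | VC [8, 12]
  [10] addr=0x38 blk=14 s=0: L1-HIT | VC [8, 12]
  [11] addr=0x22 blk=8 s=0: VC-HIT | VC [14, 12]
  [12] addr=0x21 blk=8 s=0: L1-HIT | VC [14, 12]
  [13] addr=0x20 blk=8 s=0: L1-HIT | VC [14, 12]
  [14] addr=0x3a blk=14 s=0: VC-HIT | VC [8, 12]
  [15] addr=0x38 blk=14 s=0: L1-HIT | VC [8, 12]

VC = [8, 12]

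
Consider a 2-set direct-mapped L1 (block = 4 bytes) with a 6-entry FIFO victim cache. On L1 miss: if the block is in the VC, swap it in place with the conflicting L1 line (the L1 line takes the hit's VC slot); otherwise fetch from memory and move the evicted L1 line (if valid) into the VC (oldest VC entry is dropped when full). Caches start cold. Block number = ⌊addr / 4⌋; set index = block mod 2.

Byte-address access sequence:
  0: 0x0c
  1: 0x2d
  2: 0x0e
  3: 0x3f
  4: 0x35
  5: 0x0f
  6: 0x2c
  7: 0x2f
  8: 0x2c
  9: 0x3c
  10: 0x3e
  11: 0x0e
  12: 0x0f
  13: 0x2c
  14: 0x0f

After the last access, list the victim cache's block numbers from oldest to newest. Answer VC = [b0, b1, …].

VC = [15, 13, 11]

0: 0xc (blk 3, set 1) → MISS  vc=[]
1: 0x2d (blk 11, set 1) → MISS  vc=[3]
2: 0xe (blk 3, set 1) → VC-HIT  vc=[11]
3: 0x3f (blk 15, set 1) → MISS  vc=[11, 3]
4: 0x35 (blk 13, set 1) → MISS  vc=[11, 3, 15]
5: 0xf (blk 3, set 1) → VC-HIT  vc=[11, 13, 15]
6: 0x2c (blk 11, set 1) → VC-HIT  vc=[3, 13, 15]
7: 0x2f (blk 11, set 1) → L1-HIT  vc=[3, 13, 15]
8: 0x2c (blk 11, set 1) → L1-HIT  vc=[3, 13, 15]
9: 0x3c (blk 15, set 1) → VC-HIT  vc=[3, 13, 11]
10: 0x3e (blk 15, set 1) → L1-HIT  vc=[3, 13, 11]
11: 0xe (blk 3, set 1) → VC-HIT  vc=[15, 13, 11]
12: 0xf (blk 3, set 1) → L1-HIT  vc=[15, 13, 11]
13: 0x2c (blk 11, set 1) → VC-HIT  vc=[15, 13, 3]
14: 0xf (blk 3, set 1) → VC-HIT  vc=[15, 13, 11]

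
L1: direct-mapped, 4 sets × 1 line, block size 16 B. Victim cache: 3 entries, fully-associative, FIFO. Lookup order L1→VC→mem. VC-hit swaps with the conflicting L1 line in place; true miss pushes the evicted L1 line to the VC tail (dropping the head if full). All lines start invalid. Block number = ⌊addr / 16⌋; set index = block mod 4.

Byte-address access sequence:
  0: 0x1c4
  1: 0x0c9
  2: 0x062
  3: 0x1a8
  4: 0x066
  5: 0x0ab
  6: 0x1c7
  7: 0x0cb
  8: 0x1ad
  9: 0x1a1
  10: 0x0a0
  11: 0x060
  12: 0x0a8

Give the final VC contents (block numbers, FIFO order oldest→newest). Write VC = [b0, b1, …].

#0 0x1c4→b28/s0 MISS; vc=[]
#1 0xc9→b12/s0 MISS; vc=[28]
#2 0x62→b6/s2 MISS; vc=[28]
#3 0x1a8→b26/s2 MISS; vc=[28,6]
#4 0x66→b6/s2 VC-HIT; vc=[28,26]
#5 0xab→b10/s2 MISS; vc=[28,26,6]
#6 0x1c7→b28/s0 VC-HIT; vc=[12,26,6]
#7 0xcb→b12/s0 VC-HIT; vc=[28,26,6]
#8 0x1ad→b26/s2 VC-HIT; vc=[28,10,6]
#9 0x1a1→b26/s2 L1-HIT; vc=[28,10,6]
#10 0xa0→b10/s2 VC-HIT; vc=[28,26,6]
#11 0x60→b6/s2 VC-HIT; vc=[28,26,10]
#12 0xa8→b10/s2 VC-HIT; vc=[28,26,6]

VC = [28, 26, 6]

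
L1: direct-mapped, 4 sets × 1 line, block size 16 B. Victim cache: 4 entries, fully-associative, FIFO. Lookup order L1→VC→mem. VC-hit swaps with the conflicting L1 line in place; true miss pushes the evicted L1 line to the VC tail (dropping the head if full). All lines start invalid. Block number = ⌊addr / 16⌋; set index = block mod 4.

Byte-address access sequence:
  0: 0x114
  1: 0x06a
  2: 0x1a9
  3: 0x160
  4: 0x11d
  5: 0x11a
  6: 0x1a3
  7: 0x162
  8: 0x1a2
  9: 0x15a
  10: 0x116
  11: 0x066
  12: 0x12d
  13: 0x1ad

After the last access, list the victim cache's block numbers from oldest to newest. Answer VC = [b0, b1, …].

  [0] addr=0x114 blk=17 s=1: MISS | VC []
  [1] addr=0x6a blk=6 s=2: MISS | VC []
  [2] addr=0x1a9 blk=26 s=2: MISS | VC [6]
  [3] addr=0x160 blk=22 s=2: MISS | VC [6, 26]
  [4] addr=0x11d blk=17 s=1: L1-HIT | VC [6, 26]
  [5] addr=0x11a blk=17 s=1: L1-HIT | VC [6, 26]
  [6] addr=0x1a3 blk=26 s=2: VC-HIT | VC [6, 22]
  [7] addr=0x162 blk=22 s=2: VC-HIT | VC [6, 26]
  [8] addr=0x1a2 blk=26 s=2: VC-HIT | VC [6, 22]
  [9] addr=0x15a blk=21 s=1: MISS | VC [6, 22, 17]
  [10] addr=0x116 blk=17 s=1: VC-HIT | VC [6, 22, 21]
  [11] addr=0x66 blk=6 s=2: VC-HIT | VC [26, 22, 21]
  [12] addr=0x12d blk=18 s=2: MISS | VC [26, 22, 21, 6]
  [13] addr=0x1ad blk=26 s=2: VC-HIT | VC [18, 22, 21, 6]

VC = [18, 22, 21, 6]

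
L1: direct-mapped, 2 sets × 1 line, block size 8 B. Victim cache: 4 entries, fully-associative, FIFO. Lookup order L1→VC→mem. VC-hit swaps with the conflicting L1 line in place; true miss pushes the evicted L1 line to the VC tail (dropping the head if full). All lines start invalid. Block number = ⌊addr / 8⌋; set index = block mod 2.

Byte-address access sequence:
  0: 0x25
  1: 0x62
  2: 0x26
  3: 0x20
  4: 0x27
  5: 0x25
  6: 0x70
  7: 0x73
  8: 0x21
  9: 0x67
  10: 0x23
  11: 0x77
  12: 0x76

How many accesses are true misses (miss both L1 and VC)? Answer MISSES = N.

MISSES = 3

#0 0x25→b4/s0 MISS; vc=[]
#1 0x62→b12/s0 MISS; vc=[4]
#2 0x26→b4/s0 VC-HIT; vc=[12]
#3 0x20→b4/s0 L1-HIT; vc=[12]
#4 0x27→b4/s0 L1-HIT; vc=[12]
#5 0x25→b4/s0 L1-HIT; vc=[12]
#6 0x70→b14/s0 MISS; vc=[12,4]
#7 0x73→b14/s0 L1-HIT; vc=[12,4]
#8 0x21→b4/s0 VC-HIT; vc=[12,14]
#9 0x67→b12/s0 VC-HIT; vc=[4,14]
#10 0x23→b4/s0 VC-HIT; vc=[12,14]
#11 0x77→b14/s0 VC-HIT; vc=[12,4]
#12 0x76→b14/s0 L1-HIT; vc=[12,4]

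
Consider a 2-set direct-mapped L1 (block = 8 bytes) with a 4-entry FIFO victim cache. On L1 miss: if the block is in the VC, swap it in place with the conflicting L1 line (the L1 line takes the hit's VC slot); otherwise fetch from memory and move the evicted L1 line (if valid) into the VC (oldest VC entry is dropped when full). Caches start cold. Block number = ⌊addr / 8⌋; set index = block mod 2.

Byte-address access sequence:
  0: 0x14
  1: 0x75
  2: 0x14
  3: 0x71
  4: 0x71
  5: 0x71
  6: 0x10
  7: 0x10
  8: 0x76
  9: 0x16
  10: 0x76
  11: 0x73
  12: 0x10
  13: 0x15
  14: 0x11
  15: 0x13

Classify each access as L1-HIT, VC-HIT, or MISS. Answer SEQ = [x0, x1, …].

SEQ = [MISS, MISS, VC-HIT, VC-HIT, L1-HIT, L1-HIT, VC-HIT, L1-HIT, VC-HIT, VC-HIT, VC-HIT, L1-HIT, VC-HIT, L1-HIT, L1-HIT, L1-HIT]

#0 0x14→b2/s0 MISS; vc=[]
#1 0x75→b14/s0 MISS; vc=[2]
#2 0x14→b2/s0 VC-HIT; vc=[14]
#3 0x71→b14/s0 VC-HIT; vc=[2]
#4 0x71→b14/s0 L1-HIT; vc=[2]
#5 0x71→b14/s0 L1-HIT; vc=[2]
#6 0x10→b2/s0 VC-HIT; vc=[14]
#7 0x10→b2/s0 L1-HIT; vc=[14]
#8 0x76→b14/s0 VC-HIT; vc=[2]
#9 0x16→b2/s0 VC-HIT; vc=[14]
#10 0x76→b14/s0 VC-HIT; vc=[2]
#11 0x73→b14/s0 L1-HIT; vc=[2]
#12 0x10→b2/s0 VC-HIT; vc=[14]
#13 0x15→b2/s0 L1-HIT; vc=[14]
#14 0x11→b2/s0 L1-HIT; vc=[14]
#15 0x13→b2/s0 L1-HIT; vc=[14]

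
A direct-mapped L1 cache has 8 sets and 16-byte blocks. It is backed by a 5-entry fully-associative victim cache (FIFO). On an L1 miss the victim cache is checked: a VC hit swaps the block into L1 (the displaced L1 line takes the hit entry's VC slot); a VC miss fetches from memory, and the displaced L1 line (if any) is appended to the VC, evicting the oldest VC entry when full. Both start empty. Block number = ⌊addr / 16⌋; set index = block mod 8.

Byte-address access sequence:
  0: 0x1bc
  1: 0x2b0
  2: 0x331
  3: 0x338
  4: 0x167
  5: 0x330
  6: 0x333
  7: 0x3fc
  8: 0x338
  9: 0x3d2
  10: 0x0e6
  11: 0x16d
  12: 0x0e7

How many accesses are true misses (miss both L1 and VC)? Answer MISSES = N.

MISSES = 7

#0 0x1bc→b27/s3 MISS; vc=[]
#1 0x2b0→b43/s3 MISS; vc=[27]
#2 0x331→b51/s3 MISS; vc=[27,43]
#3 0x338→b51/s3 L1-HIT; vc=[27,43]
#4 0x167→b22/s6 MISS; vc=[27,43]
#5 0x330→b51/s3 L1-HIT; vc=[27,43]
#6 0x333→b51/s3 L1-HIT; vc=[27,43]
#7 0x3fc→b63/s7 MISS; vc=[27,43]
#8 0x338→b51/s3 L1-HIT; vc=[27,43]
#9 0x3d2→b61/s5 MISS; vc=[27,43]
#10 0xe6→b14/s6 MISS; vc=[27,43,22]
#11 0x16d→b22/s6 VC-HIT; vc=[27,43,14]
#12 0xe7→b14/s6 VC-HIT; vc=[27,43,22]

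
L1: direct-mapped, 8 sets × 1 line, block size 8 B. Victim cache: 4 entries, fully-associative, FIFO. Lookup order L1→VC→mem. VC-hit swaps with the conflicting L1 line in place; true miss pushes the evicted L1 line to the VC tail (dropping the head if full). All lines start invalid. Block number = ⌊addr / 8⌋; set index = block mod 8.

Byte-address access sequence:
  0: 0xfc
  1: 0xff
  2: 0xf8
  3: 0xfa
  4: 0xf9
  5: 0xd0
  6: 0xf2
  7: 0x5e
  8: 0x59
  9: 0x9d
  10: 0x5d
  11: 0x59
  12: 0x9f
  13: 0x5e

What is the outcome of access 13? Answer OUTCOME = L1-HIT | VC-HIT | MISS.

0: 0xfc (blk 31, set 7) → MISS  vc=[]
1: 0xff (blk 31, set 7) → L1-HIT  vc=[]
2: 0xf8 (blk 31, set 7) → L1-HIT  vc=[]
3: 0xfa (blk 31, set 7) → L1-HIT  vc=[]
4: 0xf9 (blk 31, set 7) → L1-HIT  vc=[]
5: 0xd0 (blk 26, set 2) → MISS  vc=[]
6: 0xf2 (blk 30, set 6) → MISS  vc=[]
7: 0x5e (blk 11, set 3) → MISS  vc=[]
8: 0x59 (blk 11, set 3) → L1-HIT  vc=[]
9: 0x9d (blk 19, set 3) → MISS  vc=[11]
10: 0x5d (blk 11, set 3) → VC-HIT  vc=[19]
11: 0x59 (blk 11, set 3) → L1-HIT  vc=[19]
12: 0x9f (blk 19, set 3) → VC-HIT  vc=[11]
13: 0x5e (blk 11, set 3) → VC-HIT  vc=[19]

OUTCOME = VC-HIT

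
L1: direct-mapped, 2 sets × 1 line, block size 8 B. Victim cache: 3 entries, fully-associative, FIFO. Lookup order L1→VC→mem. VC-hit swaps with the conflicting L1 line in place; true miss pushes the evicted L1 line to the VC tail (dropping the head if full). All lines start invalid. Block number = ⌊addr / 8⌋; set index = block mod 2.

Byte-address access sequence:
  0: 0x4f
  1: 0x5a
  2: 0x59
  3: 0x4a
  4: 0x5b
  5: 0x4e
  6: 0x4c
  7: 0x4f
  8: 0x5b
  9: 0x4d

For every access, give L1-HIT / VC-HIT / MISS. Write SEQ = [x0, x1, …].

#0 0x4f→b9/s1 MISS; vc=[]
#1 0x5a→b11/s1 MISS; vc=[9]
#2 0x59→b11/s1 L1-HIT; vc=[9]
#3 0x4a→b9/s1 VC-HIT; vc=[11]
#4 0x5b→b11/s1 VC-HIT; vc=[9]
#5 0x4e→b9/s1 VC-HIT; vc=[11]
#6 0x4c→b9/s1 L1-HIT; vc=[11]
#7 0x4f→b9/s1 L1-HIT; vc=[11]
#8 0x5b→b11/s1 VC-HIT; vc=[9]
#9 0x4d→b9/s1 VC-HIT; vc=[11]

SEQ = [MISS, MISS, L1-HIT, VC-HIT, VC-HIT, VC-HIT, L1-HIT, L1-HIT, VC-HIT, VC-HIT]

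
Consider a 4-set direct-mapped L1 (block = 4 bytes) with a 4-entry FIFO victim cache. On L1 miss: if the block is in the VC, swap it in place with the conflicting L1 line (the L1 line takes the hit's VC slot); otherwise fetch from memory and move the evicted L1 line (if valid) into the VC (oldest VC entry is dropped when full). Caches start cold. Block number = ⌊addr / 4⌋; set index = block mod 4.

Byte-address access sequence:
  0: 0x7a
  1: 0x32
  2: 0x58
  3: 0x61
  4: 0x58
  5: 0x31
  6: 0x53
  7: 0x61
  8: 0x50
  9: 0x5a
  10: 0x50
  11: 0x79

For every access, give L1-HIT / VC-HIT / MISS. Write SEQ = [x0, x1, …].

SEQ = [MISS, MISS, MISS, MISS, L1-HIT, VC-HIT, MISS, VC-HIT, VC-HIT, L1-HIT, L1-HIT, VC-HIT]

  [0] addr=0x7a blk=30 s=2: MISS | VC []
  [1] addr=0x32 blk=12 s=0: MISS | VC []
  [2] addr=0x58 blk=22 s=2: MISS | VC [30]
  [3] addr=0x61 blk=24 s=0: MISS | VC [30, 12]
  [4] addr=0x58 blk=22 s=2: L1-HIT | VC [30, 12]
  [5] addr=0x31 blk=12 s=0: VC-HIT | VC [30, 24]
  [6] addr=0x53 blk=20 s=0: MISS | VC [30, 24, 12]
  [7] addr=0x61 blk=24 s=0: VC-HIT | VC [30, 20, 12]
  [8] addr=0x50 blk=20 s=0: VC-HIT | VC [30, 24, 12]
  [9] addr=0x5a blk=22 s=2: L1-HIT | VC [30, 24, 12]
  [10] addr=0x50 blk=20 s=0: L1-HIT | VC [30, 24, 12]
  [11] addr=0x79 blk=30 s=2: VC-HIT | VC [22, 24, 12]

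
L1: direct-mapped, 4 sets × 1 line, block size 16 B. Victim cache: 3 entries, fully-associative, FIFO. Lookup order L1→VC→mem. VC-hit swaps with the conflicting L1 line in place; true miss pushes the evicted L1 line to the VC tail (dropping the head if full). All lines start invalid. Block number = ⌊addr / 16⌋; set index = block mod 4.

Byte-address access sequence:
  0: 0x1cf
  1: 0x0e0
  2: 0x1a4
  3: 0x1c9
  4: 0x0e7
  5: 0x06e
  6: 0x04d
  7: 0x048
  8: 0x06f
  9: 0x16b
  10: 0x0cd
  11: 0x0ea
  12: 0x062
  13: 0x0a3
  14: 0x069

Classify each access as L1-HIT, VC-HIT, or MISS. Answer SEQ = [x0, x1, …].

SEQ = [MISS, MISS, MISS, L1-HIT, VC-HIT, MISS, MISS, L1-HIT, L1-HIT, MISS, MISS, MISS, VC-HIT, MISS, VC-HIT]

0: 0x1cf (blk 28, set 0) → MISS  vc=[]
1: 0xe0 (blk 14, set 2) → MISS  vc=[]
2: 0x1a4 (blk 26, set 2) → MISS  vc=[14]
3: 0x1c9 (blk 28, set 0) → L1-HIT  vc=[14]
4: 0xe7 (blk 14, set 2) → VC-HIT  vc=[26]
5: 0x6e (blk 6, set 2) → MISS  vc=[26, 14]
6: 0x4d (blk 4, set 0) → MISS  vc=[26, 14, 28]
7: 0x48 (blk 4, set 0) → L1-HIT  vc=[26, 14, 28]
8: 0x6f (blk 6, set 2) → L1-HIT  vc=[26, 14, 28]
9: 0x16b (blk 22, set 2) → MISS  vc=[14, 28, 6]
10: 0xcd (blk 12, set 0) → MISS  vc=[28, 6, 4]
11: 0xea (blk 14, set 2) → MISS  vc=[6, 4, 22]
12: 0x62 (blk 6, set 2) → VC-HIT  vc=[14, 4, 22]
13: 0xa3 (blk 10, set 2) → MISS  vc=[4, 22, 6]
14: 0x69 (blk 6, set 2) → VC-HIT  vc=[4, 22, 10]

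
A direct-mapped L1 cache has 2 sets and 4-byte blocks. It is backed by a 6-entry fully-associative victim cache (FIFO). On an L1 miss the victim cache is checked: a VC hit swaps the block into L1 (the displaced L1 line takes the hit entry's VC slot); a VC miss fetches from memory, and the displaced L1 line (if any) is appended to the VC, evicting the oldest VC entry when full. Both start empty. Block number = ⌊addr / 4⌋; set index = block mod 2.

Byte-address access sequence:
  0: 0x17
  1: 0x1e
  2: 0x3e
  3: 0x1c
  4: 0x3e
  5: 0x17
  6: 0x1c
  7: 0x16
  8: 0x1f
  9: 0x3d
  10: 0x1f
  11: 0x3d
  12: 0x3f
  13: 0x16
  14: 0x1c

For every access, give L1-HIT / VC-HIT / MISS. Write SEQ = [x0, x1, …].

SEQ = [MISS, MISS, MISS, VC-HIT, VC-HIT, VC-HIT, VC-HIT, VC-HIT, VC-HIT, VC-HIT, VC-HIT, VC-HIT, L1-HIT, VC-HIT, VC-HIT]

0: 0x17 (blk 5, set 1) → MISS  vc=[]
1: 0x1e (blk 7, set 1) → MISS  vc=[5]
2: 0x3e (blk 15, set 1) → MISS  vc=[5, 7]
3: 0x1c (blk 7, set 1) → VC-HIT  vc=[5, 15]
4: 0x3e (blk 15, set 1) → VC-HIT  vc=[5, 7]
5: 0x17 (blk 5, set 1) → VC-HIT  vc=[15, 7]
6: 0x1c (blk 7, set 1) → VC-HIT  vc=[15, 5]
7: 0x16 (blk 5, set 1) → VC-HIT  vc=[15, 7]
8: 0x1f (blk 7, set 1) → VC-HIT  vc=[15, 5]
9: 0x3d (blk 15, set 1) → VC-HIT  vc=[7, 5]
10: 0x1f (blk 7, set 1) → VC-HIT  vc=[15, 5]
11: 0x3d (blk 15, set 1) → VC-HIT  vc=[7, 5]
12: 0x3f (blk 15, set 1) → L1-HIT  vc=[7, 5]
13: 0x16 (blk 5, set 1) → VC-HIT  vc=[7, 15]
14: 0x1c (blk 7, set 1) → VC-HIT  vc=[5, 15]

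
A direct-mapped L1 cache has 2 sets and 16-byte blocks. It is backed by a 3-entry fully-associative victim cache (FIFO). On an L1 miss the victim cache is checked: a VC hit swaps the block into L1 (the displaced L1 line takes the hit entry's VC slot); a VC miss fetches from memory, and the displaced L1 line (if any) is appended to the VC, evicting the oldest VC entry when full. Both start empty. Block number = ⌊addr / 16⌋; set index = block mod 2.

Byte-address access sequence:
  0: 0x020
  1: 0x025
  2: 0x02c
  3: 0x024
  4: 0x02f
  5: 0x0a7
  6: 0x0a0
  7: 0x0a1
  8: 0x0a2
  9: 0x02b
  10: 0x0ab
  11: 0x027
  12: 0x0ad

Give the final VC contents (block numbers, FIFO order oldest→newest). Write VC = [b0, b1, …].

VC = [2]

  [0] addr=0x20 blk=2 s=0: MISS | VC []
  [1] addr=0x25 blk=2 s=0: L1-HIT | VC []
  [2] addr=0x2c blk=2 s=0: L1-HIT | VC []
  [3] addr=0x24 blk=2 s=0: L1-HIT | VC []
  [4] addr=0x2f blk=2 s=0: L1-HIT | VC []
  [5] addr=0xa7 blk=10 s=0: MISS | VC [2]
  [6] addr=0xa0 blk=10 s=0: L1-HIT | VC [2]
  [7] addr=0xa1 blk=10 s=0: L1-HIT | VC [2]
  [8] addr=0xa2 blk=10 s=0: L1-HIT | VC [2]
  [9] addr=0x2b blk=2 s=0: VC-HIT | VC [10]
  [10] addr=0xab blk=10 s=0: VC-HIT | VC [2]
  [11] addr=0x27 blk=2 s=0: VC-HIT | VC [10]
  [12] addr=0xad blk=10 s=0: VC-HIT | VC [2]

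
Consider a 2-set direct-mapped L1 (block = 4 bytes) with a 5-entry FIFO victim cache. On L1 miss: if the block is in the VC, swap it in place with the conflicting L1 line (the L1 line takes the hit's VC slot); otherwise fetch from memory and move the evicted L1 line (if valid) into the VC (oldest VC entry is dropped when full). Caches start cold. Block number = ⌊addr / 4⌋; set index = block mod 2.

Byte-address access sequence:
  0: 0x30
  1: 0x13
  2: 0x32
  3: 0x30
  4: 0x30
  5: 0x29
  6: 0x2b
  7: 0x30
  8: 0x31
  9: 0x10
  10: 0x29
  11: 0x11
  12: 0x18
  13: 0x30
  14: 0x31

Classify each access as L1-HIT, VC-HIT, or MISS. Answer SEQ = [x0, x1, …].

#0 0x30→b12/s0 MISS; vc=[]
#1 0x13→b4/s0 MISS; vc=[12]
#2 0x32→b12/s0 VC-HIT; vc=[4]
#3 0x30→b12/s0 L1-HIT; vc=[4]
#4 0x30→b12/s0 L1-HIT; vc=[4]
#5 0x29→b10/s0 MISS; vc=[4,12]
#6 0x2b→b10/s0 L1-HIT; vc=[4,12]
#7 0x30→b12/s0 VC-HIT; vc=[4,10]
#8 0x31→b12/s0 L1-HIT; vc=[4,10]
#9 0x10→b4/s0 VC-HIT; vc=[12,10]
#10 0x29→b10/s0 VC-HIT; vc=[12,4]
#11 0x11→b4/s0 VC-HIT; vc=[12,10]
#12 0x18→b6/s0 MISS; vc=[12,10,4]
#13 0x30→b12/s0 VC-HIT; vc=[6,10,4]
#14 0x31→b12/s0 L1-HIT; vc=[6,10,4]

SEQ = [MISS, MISS, VC-HIT, L1-HIT, L1-HIT, MISS, L1-HIT, VC-HIT, L1-HIT, VC-HIT, VC-HIT, VC-HIT, MISS, VC-HIT, L1-HIT]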